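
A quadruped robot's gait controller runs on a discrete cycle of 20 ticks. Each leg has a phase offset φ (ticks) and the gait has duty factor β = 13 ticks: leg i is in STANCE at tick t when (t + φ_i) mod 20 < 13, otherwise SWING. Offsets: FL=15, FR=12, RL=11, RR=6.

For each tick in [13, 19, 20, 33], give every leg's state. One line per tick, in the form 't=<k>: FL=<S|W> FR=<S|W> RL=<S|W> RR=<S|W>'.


t=13: FL=S FR=S RL=S RR=W
t=19: FL=W FR=S RL=S RR=S
t=20: FL=W FR=S RL=S RR=S
t=33: FL=S FR=S RL=S RR=W

t=13: phase=(8,5,4,19) vs β=13 → FL=S FR=S RL=S RR=W
t=19: phase=(14,11,10,5) vs β=13 → FL=W FR=S RL=S RR=S
t=20: phase=(15,12,11,6) vs β=13 → FL=W FR=S RL=S RR=S
t=33: phase=(8,5,4,19) vs β=13 → FL=S FR=S RL=S RR=W


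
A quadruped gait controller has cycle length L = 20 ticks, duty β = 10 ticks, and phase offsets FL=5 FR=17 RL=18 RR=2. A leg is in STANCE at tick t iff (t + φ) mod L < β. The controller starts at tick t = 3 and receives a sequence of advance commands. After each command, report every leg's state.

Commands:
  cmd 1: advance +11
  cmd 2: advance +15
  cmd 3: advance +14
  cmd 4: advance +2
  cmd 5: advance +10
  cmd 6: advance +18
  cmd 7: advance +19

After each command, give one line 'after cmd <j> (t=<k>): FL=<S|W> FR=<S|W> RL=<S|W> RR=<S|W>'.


start t=3: FL=S FR=S RL=S RR=S
cmd 1: advance +11 → t=14, phase=(19,11,12,16) → FL=W FR=W RL=W RR=W
cmd 2: advance +15 → t=29, phase=(14,6,7,11) → FL=W FR=S RL=S RR=W
cmd 3: advance +14 → t=43, phase=(8,0,1,5) → FL=S FR=S RL=S RR=S
cmd 4: advance +2 → t=45, phase=(10,2,3,7) → FL=W FR=S RL=S RR=S
cmd 5: advance +10 → t=55, phase=(0,12,13,17) → FL=S FR=W RL=W RR=W
cmd 6: advance +18 → t=73, phase=(18,10,11,15) → FL=W FR=W RL=W RR=W
cmd 7: advance +19 → t=92, phase=(17,9,10,14) → FL=W FR=S RL=W RR=W

after cmd 1 (t=14): FL=W FR=W RL=W RR=W
after cmd 2 (t=29): FL=W FR=S RL=S RR=W
after cmd 3 (t=43): FL=S FR=S RL=S RR=S
after cmd 4 (t=45): FL=W FR=S RL=S RR=S
after cmd 5 (t=55): FL=S FR=W RL=W RR=W
after cmd 6 (t=73): FL=W FR=W RL=W RR=W
after cmd 7 (t=92): FL=W FR=S RL=W RR=W


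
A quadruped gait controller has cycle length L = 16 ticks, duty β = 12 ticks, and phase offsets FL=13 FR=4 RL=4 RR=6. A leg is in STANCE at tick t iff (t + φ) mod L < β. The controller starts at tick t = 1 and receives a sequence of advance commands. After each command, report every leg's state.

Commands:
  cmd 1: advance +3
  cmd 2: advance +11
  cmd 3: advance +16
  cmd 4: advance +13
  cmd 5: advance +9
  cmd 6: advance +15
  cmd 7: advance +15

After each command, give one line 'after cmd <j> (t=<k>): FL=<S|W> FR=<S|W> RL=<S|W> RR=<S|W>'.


start t=1: FL=W FR=S RL=S RR=S
cmd 1: advance +3 → t=4, phase=(1,8,8,10) → FL=S FR=S RL=S RR=S
cmd 2: advance +11 → t=15, phase=(12,3,3,5) → FL=W FR=S RL=S RR=S
cmd 3: advance +16 → t=31, phase=(12,3,3,5) → FL=W FR=S RL=S RR=S
cmd 4: advance +13 → t=44, phase=(9,0,0,2) → FL=S FR=S RL=S RR=S
cmd 5: advance +9 → t=53, phase=(2,9,9,11) → FL=S FR=S RL=S RR=S
cmd 6: advance +15 → t=68, phase=(1,8,8,10) → FL=S FR=S RL=S RR=S
cmd 7: advance +15 → t=83, phase=(0,7,7,9) → FL=S FR=S RL=S RR=S

after cmd 1 (t=4): FL=S FR=S RL=S RR=S
after cmd 2 (t=15): FL=W FR=S RL=S RR=S
after cmd 3 (t=31): FL=W FR=S RL=S RR=S
after cmd 4 (t=44): FL=S FR=S RL=S RR=S
after cmd 5 (t=53): FL=S FR=S RL=S RR=S
after cmd 6 (t=68): FL=S FR=S RL=S RR=S
after cmd 7 (t=83): FL=S FR=S RL=S RR=S


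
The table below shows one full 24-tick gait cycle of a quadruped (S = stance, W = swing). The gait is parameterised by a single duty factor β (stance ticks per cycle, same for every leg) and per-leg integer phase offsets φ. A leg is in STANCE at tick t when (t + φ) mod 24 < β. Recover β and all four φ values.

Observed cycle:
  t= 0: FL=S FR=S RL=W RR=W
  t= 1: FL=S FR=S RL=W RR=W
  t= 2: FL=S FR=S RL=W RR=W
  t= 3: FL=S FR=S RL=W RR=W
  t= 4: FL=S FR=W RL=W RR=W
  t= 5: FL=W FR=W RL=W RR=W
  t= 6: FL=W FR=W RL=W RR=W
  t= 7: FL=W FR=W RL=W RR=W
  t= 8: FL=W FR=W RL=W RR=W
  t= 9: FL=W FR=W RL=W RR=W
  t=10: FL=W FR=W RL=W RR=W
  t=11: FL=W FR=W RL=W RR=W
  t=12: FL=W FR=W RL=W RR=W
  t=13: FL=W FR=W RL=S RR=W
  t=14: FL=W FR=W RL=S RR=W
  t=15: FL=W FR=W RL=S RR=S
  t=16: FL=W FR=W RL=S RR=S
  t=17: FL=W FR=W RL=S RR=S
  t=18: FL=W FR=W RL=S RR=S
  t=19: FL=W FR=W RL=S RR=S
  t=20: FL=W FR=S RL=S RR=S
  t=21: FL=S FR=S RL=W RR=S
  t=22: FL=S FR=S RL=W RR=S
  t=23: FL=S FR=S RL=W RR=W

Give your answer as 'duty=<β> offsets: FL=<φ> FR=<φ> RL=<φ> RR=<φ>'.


duty β = stance ticks per leg = 8
FL: stance ticks = 8; W→S at t=21 → φ=3
FR: stance ticks = 8; W→S at t=20 → φ=4
RL: stance ticks = 8; W→S at t=13 → φ=11
RR: stance ticks = 8; W→S at t=15 → φ=9

duty=8 offsets: FL=3 FR=4 RL=11 RR=9


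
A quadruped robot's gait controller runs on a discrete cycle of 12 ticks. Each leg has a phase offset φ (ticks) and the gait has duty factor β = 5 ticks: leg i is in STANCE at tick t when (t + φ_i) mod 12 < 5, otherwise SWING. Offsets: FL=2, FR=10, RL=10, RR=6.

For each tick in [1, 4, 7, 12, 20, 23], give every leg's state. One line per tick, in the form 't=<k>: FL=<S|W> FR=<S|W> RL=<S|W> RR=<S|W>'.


t=1: FL=S FR=W RL=W RR=W
t=4: FL=W FR=S RL=S RR=W
t=7: FL=W FR=W RL=W RR=S
t=12: FL=S FR=W RL=W RR=W
t=20: FL=W FR=W RL=W RR=S
t=23: FL=S FR=W RL=W RR=W

t=1: phase=(3,11,11,7) vs β=5 → FL=S FR=W RL=W RR=W
t=4: phase=(6,2,2,10) vs β=5 → FL=W FR=S RL=S RR=W
t=7: phase=(9,5,5,1) vs β=5 → FL=W FR=W RL=W RR=S
t=12: phase=(2,10,10,6) vs β=5 → FL=S FR=W RL=W RR=W
t=20: phase=(10,6,6,2) vs β=5 → FL=W FR=W RL=W RR=S
t=23: phase=(1,9,9,5) vs β=5 → FL=S FR=W RL=W RR=W


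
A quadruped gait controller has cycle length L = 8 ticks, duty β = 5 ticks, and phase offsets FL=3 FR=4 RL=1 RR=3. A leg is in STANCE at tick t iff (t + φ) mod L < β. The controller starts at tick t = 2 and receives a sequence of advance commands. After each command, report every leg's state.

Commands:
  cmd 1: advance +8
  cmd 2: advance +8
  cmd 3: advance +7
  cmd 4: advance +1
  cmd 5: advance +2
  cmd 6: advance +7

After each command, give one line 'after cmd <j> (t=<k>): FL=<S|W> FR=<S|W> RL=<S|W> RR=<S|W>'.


after cmd 1 (t=10): FL=W FR=W RL=S RR=W
after cmd 2 (t=18): FL=W FR=W RL=S RR=W
after cmd 3 (t=25): FL=S FR=W RL=S RR=S
after cmd 4 (t=26): FL=W FR=W RL=S RR=W
after cmd 5 (t=28): FL=W FR=S RL=W RR=W
after cmd 6 (t=35): FL=W FR=W RL=S RR=W

start t=2: FL=W FR=W RL=S RR=W
cmd 1: advance +8 → t=10, phase=(5,6,3,5) → FL=W FR=W RL=S RR=W
cmd 2: advance +8 → t=18, phase=(5,6,3,5) → FL=W FR=W RL=S RR=W
cmd 3: advance +7 → t=25, phase=(4,5,2,4) → FL=S FR=W RL=S RR=S
cmd 4: advance +1 → t=26, phase=(5,6,3,5) → FL=W FR=W RL=S RR=W
cmd 5: advance +2 → t=28, phase=(7,0,5,7) → FL=W FR=S RL=W RR=W
cmd 6: advance +7 → t=35, phase=(6,7,4,6) → FL=W FR=W RL=S RR=W


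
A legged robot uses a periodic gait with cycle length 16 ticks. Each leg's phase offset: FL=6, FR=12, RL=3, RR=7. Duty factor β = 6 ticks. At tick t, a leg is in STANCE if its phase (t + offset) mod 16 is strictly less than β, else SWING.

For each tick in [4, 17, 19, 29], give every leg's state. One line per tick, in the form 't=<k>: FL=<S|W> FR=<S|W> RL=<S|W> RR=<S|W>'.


t=4: phase=(10,0,7,11) vs β=6 → FL=W FR=S RL=W RR=W
t=17: phase=(7,13,4,8) vs β=6 → FL=W FR=W RL=S RR=W
t=19: phase=(9,15,6,10) vs β=6 → FL=W FR=W RL=W RR=W
t=29: phase=(3,9,0,4) vs β=6 → FL=S FR=W RL=S RR=S

t=4: FL=W FR=S RL=W RR=W
t=17: FL=W FR=W RL=S RR=W
t=19: FL=W FR=W RL=W RR=W
t=29: FL=S FR=W RL=S RR=S


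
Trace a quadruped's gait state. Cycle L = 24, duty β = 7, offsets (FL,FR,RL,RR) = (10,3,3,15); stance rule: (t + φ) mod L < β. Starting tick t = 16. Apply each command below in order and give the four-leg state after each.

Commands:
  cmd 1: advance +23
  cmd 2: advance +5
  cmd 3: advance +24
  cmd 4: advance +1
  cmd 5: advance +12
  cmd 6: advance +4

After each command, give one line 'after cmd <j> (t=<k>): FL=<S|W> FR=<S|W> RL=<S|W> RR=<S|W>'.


start t=16: FL=S FR=W RL=W RR=W
cmd 1: advance +23 → t=39, phase=(1,18,18,6) → FL=S FR=W RL=W RR=S
cmd 2: advance +5 → t=44, phase=(6,23,23,11) → FL=S FR=W RL=W RR=W
cmd 3: advance +24 → t=68, phase=(6,23,23,11) → FL=S FR=W RL=W RR=W
cmd 4: advance +1 → t=69, phase=(7,0,0,12) → FL=W FR=S RL=S RR=W
cmd 5: advance +12 → t=81, phase=(19,12,12,0) → FL=W FR=W RL=W RR=S
cmd 6: advance +4 → t=85, phase=(23,16,16,4) → FL=W FR=W RL=W RR=S

after cmd 1 (t=39): FL=S FR=W RL=W RR=S
after cmd 2 (t=44): FL=S FR=W RL=W RR=W
after cmd 3 (t=68): FL=S FR=W RL=W RR=W
after cmd 4 (t=69): FL=W FR=S RL=S RR=W
after cmd 5 (t=81): FL=W FR=W RL=W RR=S
after cmd 6 (t=85): FL=W FR=W RL=W RR=S


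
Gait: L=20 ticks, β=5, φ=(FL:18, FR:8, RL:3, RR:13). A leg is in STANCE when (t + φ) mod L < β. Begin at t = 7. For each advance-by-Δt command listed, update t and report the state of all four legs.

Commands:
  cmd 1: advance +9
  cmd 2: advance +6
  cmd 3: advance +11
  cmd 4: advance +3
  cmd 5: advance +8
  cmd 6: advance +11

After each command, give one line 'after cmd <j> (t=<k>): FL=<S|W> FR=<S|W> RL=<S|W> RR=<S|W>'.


after cmd 1 (t=16): FL=W FR=S RL=W RR=W
after cmd 2 (t=22): FL=S FR=W RL=W RR=W
after cmd 3 (t=33): FL=W FR=S RL=W RR=W
after cmd 4 (t=36): FL=W FR=S RL=W RR=W
after cmd 5 (t=44): FL=S FR=W RL=W RR=W
after cmd 6 (t=55): FL=W FR=S RL=W RR=W

start t=7: FL=W FR=W RL=W RR=S
cmd 1: advance +9 → t=16, phase=(14,4,19,9) → FL=W FR=S RL=W RR=W
cmd 2: advance +6 → t=22, phase=(0,10,5,15) → FL=S FR=W RL=W RR=W
cmd 3: advance +11 → t=33, phase=(11,1,16,6) → FL=W FR=S RL=W RR=W
cmd 4: advance +3 → t=36, phase=(14,4,19,9) → FL=W FR=S RL=W RR=W
cmd 5: advance +8 → t=44, phase=(2,12,7,17) → FL=S FR=W RL=W RR=W
cmd 6: advance +11 → t=55, phase=(13,3,18,8) → FL=W FR=S RL=W RR=W


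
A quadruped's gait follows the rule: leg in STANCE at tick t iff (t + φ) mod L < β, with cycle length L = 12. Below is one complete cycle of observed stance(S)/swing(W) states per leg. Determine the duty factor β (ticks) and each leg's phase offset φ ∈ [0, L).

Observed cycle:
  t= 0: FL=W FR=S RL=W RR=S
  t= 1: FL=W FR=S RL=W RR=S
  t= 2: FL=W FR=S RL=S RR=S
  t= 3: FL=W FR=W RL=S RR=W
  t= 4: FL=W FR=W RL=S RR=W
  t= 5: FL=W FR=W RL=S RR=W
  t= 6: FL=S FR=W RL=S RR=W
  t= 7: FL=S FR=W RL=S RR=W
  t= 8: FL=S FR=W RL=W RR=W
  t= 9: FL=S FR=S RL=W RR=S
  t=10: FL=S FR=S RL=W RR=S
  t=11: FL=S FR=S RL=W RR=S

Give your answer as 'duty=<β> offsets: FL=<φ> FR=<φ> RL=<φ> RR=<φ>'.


duty=6 offsets: FL=6 FR=3 RL=10 RR=3

duty β = stance ticks per leg = 6
FL: stance ticks = 6; W→S at t=6 → φ=6
FR: stance ticks = 6; W→S at t=9 → φ=3
RL: stance ticks = 6; W→S at t=2 → φ=10
RR: stance ticks = 6; W→S at t=9 → φ=3


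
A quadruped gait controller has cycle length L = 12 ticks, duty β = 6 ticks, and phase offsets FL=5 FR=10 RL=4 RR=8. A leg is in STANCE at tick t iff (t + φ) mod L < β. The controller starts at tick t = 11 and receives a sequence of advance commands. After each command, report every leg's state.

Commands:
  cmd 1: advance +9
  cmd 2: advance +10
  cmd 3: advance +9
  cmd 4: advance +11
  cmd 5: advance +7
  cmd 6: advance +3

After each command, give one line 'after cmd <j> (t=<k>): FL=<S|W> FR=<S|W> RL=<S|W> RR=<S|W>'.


after cmd 1 (t=20): FL=S FR=W RL=S RR=S
after cmd 2 (t=30): FL=W FR=S RL=W RR=S
after cmd 3 (t=39): FL=W FR=S RL=W RR=W
after cmd 4 (t=50): FL=W FR=S RL=W RR=W
after cmd 5 (t=57): FL=S FR=W RL=S RR=S
after cmd 6 (t=60): FL=S FR=W RL=S RR=W

start t=11: FL=S FR=W RL=S RR=W
cmd 1: advance +9 → t=20, phase=(1,6,0,4) → FL=S FR=W RL=S RR=S
cmd 2: advance +10 → t=30, phase=(11,4,10,2) → FL=W FR=S RL=W RR=S
cmd 3: advance +9 → t=39, phase=(8,1,7,11) → FL=W FR=S RL=W RR=W
cmd 4: advance +11 → t=50, phase=(7,0,6,10) → FL=W FR=S RL=W RR=W
cmd 5: advance +7 → t=57, phase=(2,7,1,5) → FL=S FR=W RL=S RR=S
cmd 6: advance +3 → t=60, phase=(5,10,4,8) → FL=S FR=W RL=S RR=W


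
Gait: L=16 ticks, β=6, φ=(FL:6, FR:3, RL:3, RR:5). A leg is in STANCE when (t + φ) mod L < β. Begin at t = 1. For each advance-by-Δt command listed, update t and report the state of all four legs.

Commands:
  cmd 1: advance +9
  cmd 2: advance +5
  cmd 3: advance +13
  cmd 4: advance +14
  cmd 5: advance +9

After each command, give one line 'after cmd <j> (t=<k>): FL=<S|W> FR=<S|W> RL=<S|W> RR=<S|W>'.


start t=1: FL=W FR=S RL=S RR=W
cmd 1: advance +9 → t=10, phase=(0,13,13,15) → FL=S FR=W RL=W RR=W
cmd 2: advance +5 → t=15, phase=(5,2,2,4) → FL=S FR=S RL=S RR=S
cmd 3: advance +13 → t=28, phase=(2,15,15,1) → FL=S FR=W RL=W RR=S
cmd 4: advance +14 → t=42, phase=(0,13,13,15) → FL=S FR=W RL=W RR=W
cmd 5: advance +9 → t=51, phase=(9,6,6,8) → FL=W FR=W RL=W RR=W

after cmd 1 (t=10): FL=S FR=W RL=W RR=W
after cmd 2 (t=15): FL=S FR=S RL=S RR=S
after cmd 3 (t=28): FL=S FR=W RL=W RR=S
after cmd 4 (t=42): FL=S FR=W RL=W RR=W
after cmd 5 (t=51): FL=W FR=W RL=W RR=W


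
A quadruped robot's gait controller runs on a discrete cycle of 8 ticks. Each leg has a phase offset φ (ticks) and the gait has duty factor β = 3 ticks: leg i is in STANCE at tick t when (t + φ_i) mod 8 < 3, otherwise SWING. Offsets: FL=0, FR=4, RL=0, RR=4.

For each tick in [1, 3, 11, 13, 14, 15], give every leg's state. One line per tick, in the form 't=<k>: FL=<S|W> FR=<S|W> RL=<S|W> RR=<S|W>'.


t=1: phase=(1,5,1,5) vs β=3 → FL=S FR=W RL=S RR=W
t=3: phase=(3,7,3,7) vs β=3 → FL=W FR=W RL=W RR=W
t=11: phase=(3,7,3,7) vs β=3 → FL=W FR=W RL=W RR=W
t=13: phase=(5,1,5,1) vs β=3 → FL=W FR=S RL=W RR=S
t=14: phase=(6,2,6,2) vs β=3 → FL=W FR=S RL=W RR=S
t=15: phase=(7,3,7,3) vs β=3 → FL=W FR=W RL=W RR=W

t=1: FL=S FR=W RL=S RR=W
t=3: FL=W FR=W RL=W RR=W
t=11: FL=W FR=W RL=W RR=W
t=13: FL=W FR=S RL=W RR=S
t=14: FL=W FR=S RL=W RR=S
t=15: FL=W FR=W RL=W RR=W


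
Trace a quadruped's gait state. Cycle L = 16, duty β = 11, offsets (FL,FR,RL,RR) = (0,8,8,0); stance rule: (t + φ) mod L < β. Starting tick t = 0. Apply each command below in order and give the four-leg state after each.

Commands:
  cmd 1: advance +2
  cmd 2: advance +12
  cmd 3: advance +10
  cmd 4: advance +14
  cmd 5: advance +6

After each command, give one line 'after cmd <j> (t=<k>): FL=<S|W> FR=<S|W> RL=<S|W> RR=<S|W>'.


start t=0: FL=S FR=S RL=S RR=S
cmd 1: advance +2 → t=2, phase=(2,10,10,2) → FL=S FR=S RL=S RR=S
cmd 2: advance +12 → t=14, phase=(14,6,6,14) → FL=W FR=S RL=S RR=W
cmd 3: advance +10 → t=24, phase=(8,0,0,8) → FL=S FR=S RL=S RR=S
cmd 4: advance +14 → t=38, phase=(6,14,14,6) → FL=S FR=W RL=W RR=S
cmd 5: advance +6 → t=44, phase=(12,4,4,12) → FL=W FR=S RL=S RR=W

after cmd 1 (t=2): FL=S FR=S RL=S RR=S
after cmd 2 (t=14): FL=W FR=S RL=S RR=W
after cmd 3 (t=24): FL=S FR=S RL=S RR=S
after cmd 4 (t=38): FL=S FR=W RL=W RR=S
after cmd 5 (t=44): FL=W FR=S RL=S RR=W


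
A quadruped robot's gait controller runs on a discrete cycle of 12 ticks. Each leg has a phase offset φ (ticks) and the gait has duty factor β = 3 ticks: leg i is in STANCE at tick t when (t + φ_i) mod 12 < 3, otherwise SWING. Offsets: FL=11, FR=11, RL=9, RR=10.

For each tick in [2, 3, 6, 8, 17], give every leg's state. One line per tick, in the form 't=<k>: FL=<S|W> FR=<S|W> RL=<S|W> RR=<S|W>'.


t=2: phase=(1,1,11,0) vs β=3 → FL=S FR=S RL=W RR=S
t=3: phase=(2,2,0,1) vs β=3 → FL=S FR=S RL=S RR=S
t=6: phase=(5,5,3,4) vs β=3 → FL=W FR=W RL=W RR=W
t=8: phase=(7,7,5,6) vs β=3 → FL=W FR=W RL=W RR=W
t=17: phase=(4,4,2,3) vs β=3 → FL=W FR=W RL=S RR=W

t=2: FL=S FR=S RL=W RR=S
t=3: FL=S FR=S RL=S RR=S
t=6: FL=W FR=W RL=W RR=W
t=8: FL=W FR=W RL=W RR=W
t=17: FL=W FR=W RL=S RR=W


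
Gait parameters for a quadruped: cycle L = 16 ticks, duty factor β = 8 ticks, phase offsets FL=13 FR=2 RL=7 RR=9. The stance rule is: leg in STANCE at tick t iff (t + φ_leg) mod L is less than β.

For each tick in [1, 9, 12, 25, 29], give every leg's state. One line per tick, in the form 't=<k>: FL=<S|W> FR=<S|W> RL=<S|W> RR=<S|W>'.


t=1: phase=(14,3,8,10) vs β=8 → FL=W FR=S RL=W RR=W
t=9: phase=(6,11,0,2) vs β=8 → FL=S FR=W RL=S RR=S
t=12: phase=(9,14,3,5) vs β=8 → FL=W FR=W RL=S RR=S
t=25: phase=(6,11,0,2) vs β=8 → FL=S FR=W RL=S RR=S
t=29: phase=(10,15,4,6) vs β=8 → FL=W FR=W RL=S RR=S

t=1: FL=W FR=S RL=W RR=W
t=9: FL=S FR=W RL=S RR=S
t=12: FL=W FR=W RL=S RR=S
t=25: FL=S FR=W RL=S RR=S
t=29: FL=W FR=W RL=S RR=S


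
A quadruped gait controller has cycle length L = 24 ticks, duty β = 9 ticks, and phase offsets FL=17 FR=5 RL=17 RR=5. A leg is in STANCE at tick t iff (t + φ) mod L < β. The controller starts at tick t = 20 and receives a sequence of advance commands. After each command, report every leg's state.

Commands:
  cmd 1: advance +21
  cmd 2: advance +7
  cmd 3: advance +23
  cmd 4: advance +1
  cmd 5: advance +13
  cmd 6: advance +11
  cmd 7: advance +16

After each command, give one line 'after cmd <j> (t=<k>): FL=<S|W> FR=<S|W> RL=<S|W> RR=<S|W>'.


after cmd 1 (t=41): FL=W FR=W RL=W RR=W
after cmd 2 (t=48): FL=W FR=S RL=W RR=S
after cmd 3 (t=71): FL=W FR=S RL=W RR=S
after cmd 4 (t=72): FL=W FR=S RL=W RR=S
after cmd 5 (t=85): FL=S FR=W RL=S RR=W
after cmd 6 (t=96): FL=W FR=S RL=W RR=S
after cmd 7 (t=112): FL=W FR=W RL=W RR=W

start t=20: FL=W FR=S RL=W RR=S
cmd 1: advance +21 → t=41, phase=(10,22,10,22) → FL=W FR=W RL=W RR=W
cmd 2: advance +7 → t=48, phase=(17,5,17,5) → FL=W FR=S RL=W RR=S
cmd 3: advance +23 → t=71, phase=(16,4,16,4) → FL=W FR=S RL=W RR=S
cmd 4: advance +1 → t=72, phase=(17,5,17,5) → FL=W FR=S RL=W RR=S
cmd 5: advance +13 → t=85, phase=(6,18,6,18) → FL=S FR=W RL=S RR=W
cmd 6: advance +11 → t=96, phase=(17,5,17,5) → FL=W FR=S RL=W RR=S
cmd 7: advance +16 → t=112, phase=(9,21,9,21) → FL=W FR=W RL=W RR=W


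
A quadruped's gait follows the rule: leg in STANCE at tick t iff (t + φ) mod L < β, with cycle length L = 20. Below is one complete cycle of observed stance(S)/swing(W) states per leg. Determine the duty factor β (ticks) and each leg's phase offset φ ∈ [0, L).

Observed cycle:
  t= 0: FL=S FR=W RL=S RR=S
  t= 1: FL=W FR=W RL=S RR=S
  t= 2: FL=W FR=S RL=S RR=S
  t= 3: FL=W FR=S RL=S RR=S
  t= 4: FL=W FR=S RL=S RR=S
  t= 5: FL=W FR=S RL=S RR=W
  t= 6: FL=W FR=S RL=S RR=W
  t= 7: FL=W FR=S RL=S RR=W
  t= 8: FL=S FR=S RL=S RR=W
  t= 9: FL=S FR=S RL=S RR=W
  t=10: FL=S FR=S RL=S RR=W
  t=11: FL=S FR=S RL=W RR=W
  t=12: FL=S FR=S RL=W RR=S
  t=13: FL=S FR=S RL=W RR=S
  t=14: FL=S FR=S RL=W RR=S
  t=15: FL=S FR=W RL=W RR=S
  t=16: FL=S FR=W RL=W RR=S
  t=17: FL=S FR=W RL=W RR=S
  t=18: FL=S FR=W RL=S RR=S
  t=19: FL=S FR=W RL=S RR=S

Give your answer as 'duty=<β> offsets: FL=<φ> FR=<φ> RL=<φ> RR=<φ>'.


duty=13 offsets: FL=12 FR=18 RL=2 RR=8

duty β = stance ticks per leg = 13
FL: stance ticks = 13; W→S at t=8 → φ=12
FR: stance ticks = 13; W→S at t=2 → φ=18
RL: stance ticks = 13; W→S at t=18 → φ=2
RR: stance ticks = 13; W→S at t=12 → φ=8


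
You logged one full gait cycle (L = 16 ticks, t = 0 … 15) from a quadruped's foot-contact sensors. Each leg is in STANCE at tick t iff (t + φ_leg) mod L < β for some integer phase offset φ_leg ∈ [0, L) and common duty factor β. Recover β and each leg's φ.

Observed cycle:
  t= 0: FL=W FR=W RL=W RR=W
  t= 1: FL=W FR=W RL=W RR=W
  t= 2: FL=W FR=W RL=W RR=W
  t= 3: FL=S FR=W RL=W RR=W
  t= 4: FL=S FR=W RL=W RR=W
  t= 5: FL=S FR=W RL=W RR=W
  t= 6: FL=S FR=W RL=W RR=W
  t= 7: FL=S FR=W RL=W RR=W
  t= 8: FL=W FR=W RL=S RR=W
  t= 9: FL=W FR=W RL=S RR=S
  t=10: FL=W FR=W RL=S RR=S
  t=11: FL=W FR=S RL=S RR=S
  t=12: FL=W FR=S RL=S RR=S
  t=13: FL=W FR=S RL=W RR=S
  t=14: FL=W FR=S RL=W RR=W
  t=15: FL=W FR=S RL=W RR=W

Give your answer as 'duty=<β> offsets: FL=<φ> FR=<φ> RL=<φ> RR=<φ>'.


duty β = stance ticks per leg = 5
FL: stance ticks = 5; W→S at t=3 → φ=13
FR: stance ticks = 5; W→S at t=11 → φ=5
RL: stance ticks = 5; W→S at t=8 → φ=8
RR: stance ticks = 5; W→S at t=9 → φ=7

duty=5 offsets: FL=13 FR=5 RL=8 RR=7


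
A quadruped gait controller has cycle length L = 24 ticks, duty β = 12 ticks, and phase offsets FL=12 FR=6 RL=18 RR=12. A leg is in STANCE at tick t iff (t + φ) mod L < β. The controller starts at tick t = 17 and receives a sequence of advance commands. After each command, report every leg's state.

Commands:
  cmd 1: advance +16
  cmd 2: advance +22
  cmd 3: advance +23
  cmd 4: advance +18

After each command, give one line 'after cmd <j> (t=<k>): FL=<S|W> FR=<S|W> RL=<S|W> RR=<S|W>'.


after cmd 1 (t=33): FL=W FR=W RL=S RR=W
after cmd 2 (t=55): FL=W FR=W RL=S RR=W
after cmd 3 (t=78): FL=W FR=W RL=S RR=W
after cmd 4 (t=96): FL=W FR=S RL=W RR=W

start t=17: FL=S FR=W RL=S RR=S
cmd 1: advance +16 → t=33, phase=(21,15,3,21) → FL=W FR=W RL=S RR=W
cmd 2: advance +22 → t=55, phase=(19,13,1,19) → FL=W FR=W RL=S RR=W
cmd 3: advance +23 → t=78, phase=(18,12,0,18) → FL=W FR=W RL=S RR=W
cmd 4: advance +18 → t=96, phase=(12,6,18,12) → FL=W FR=S RL=W RR=W


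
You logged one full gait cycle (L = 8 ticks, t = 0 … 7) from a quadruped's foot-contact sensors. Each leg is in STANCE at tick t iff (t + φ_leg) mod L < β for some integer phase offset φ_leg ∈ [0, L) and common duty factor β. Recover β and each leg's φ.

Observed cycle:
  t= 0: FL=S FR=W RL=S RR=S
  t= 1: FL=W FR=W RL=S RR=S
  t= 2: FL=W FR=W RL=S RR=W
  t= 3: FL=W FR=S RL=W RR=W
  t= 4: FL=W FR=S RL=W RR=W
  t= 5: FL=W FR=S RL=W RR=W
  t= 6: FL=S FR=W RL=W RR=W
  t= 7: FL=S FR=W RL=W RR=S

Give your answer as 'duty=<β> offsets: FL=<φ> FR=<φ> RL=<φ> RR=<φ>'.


duty β = stance ticks per leg = 3
FL: stance ticks = 3; W→S at t=6 → φ=2
FR: stance ticks = 3; W→S at t=3 → φ=5
RL: stance ticks = 3; W→S at t=0 → φ=0
RR: stance ticks = 3; W→S at t=7 → φ=1

duty=3 offsets: FL=2 FR=5 RL=0 RR=1


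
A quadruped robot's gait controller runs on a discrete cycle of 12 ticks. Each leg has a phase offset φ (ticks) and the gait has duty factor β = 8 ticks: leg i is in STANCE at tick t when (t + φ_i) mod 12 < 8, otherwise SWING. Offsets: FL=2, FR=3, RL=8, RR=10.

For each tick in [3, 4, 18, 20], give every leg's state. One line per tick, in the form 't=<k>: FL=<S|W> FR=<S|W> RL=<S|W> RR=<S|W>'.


t=3: phase=(5,6,11,1) vs β=8 → FL=S FR=S RL=W RR=S
t=4: phase=(6,7,0,2) vs β=8 → FL=S FR=S RL=S RR=S
t=18: phase=(8,9,2,4) vs β=8 → FL=W FR=W RL=S RR=S
t=20: phase=(10,11,4,6) vs β=8 → FL=W FR=W RL=S RR=S

t=3: FL=S FR=S RL=W RR=S
t=4: FL=S FR=S RL=S RR=S
t=18: FL=W FR=W RL=S RR=S
t=20: FL=W FR=W RL=S RR=S


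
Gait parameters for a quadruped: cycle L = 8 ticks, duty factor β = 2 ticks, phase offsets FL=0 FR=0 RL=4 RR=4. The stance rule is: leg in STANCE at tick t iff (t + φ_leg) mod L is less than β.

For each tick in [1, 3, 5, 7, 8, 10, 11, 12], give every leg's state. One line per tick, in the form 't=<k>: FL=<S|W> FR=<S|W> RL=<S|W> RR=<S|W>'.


t=1: phase=(1,1,5,5) vs β=2 → FL=S FR=S RL=W RR=W
t=3: phase=(3,3,7,7) vs β=2 → FL=W FR=W RL=W RR=W
t=5: phase=(5,5,1,1) vs β=2 → FL=W FR=W RL=S RR=S
t=7: phase=(7,7,3,3) vs β=2 → FL=W FR=W RL=W RR=W
t=8: phase=(0,0,4,4) vs β=2 → FL=S FR=S RL=W RR=W
t=10: phase=(2,2,6,6) vs β=2 → FL=W FR=W RL=W RR=W
t=11: phase=(3,3,7,7) vs β=2 → FL=W FR=W RL=W RR=W
t=12: phase=(4,4,0,0) vs β=2 → FL=W FR=W RL=S RR=S

t=1: FL=S FR=S RL=W RR=W
t=3: FL=W FR=W RL=W RR=W
t=5: FL=W FR=W RL=S RR=S
t=7: FL=W FR=W RL=W RR=W
t=8: FL=S FR=S RL=W RR=W
t=10: FL=W FR=W RL=W RR=W
t=11: FL=W FR=W RL=W RR=W
t=12: FL=W FR=W RL=S RR=S


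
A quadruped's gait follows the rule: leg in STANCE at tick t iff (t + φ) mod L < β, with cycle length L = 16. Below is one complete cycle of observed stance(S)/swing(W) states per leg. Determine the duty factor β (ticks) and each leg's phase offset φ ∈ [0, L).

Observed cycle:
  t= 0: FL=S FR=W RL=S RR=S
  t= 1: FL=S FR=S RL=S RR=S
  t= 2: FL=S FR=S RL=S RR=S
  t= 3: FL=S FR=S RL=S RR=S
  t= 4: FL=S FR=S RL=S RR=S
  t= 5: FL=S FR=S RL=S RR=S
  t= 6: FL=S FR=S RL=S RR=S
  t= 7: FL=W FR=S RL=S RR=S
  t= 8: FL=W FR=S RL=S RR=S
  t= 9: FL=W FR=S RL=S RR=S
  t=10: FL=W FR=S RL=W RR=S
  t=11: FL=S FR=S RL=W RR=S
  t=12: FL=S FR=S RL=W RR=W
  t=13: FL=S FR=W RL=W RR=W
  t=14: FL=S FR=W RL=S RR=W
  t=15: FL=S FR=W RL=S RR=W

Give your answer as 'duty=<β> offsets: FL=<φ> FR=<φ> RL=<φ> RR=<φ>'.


duty=12 offsets: FL=5 FR=15 RL=2 RR=0

duty β = stance ticks per leg = 12
FL: stance ticks = 12; W→S at t=11 → φ=5
FR: stance ticks = 12; W→S at t=1 → φ=15
RL: stance ticks = 12; W→S at t=14 → φ=2
RR: stance ticks = 12; W→S at t=0 → φ=0


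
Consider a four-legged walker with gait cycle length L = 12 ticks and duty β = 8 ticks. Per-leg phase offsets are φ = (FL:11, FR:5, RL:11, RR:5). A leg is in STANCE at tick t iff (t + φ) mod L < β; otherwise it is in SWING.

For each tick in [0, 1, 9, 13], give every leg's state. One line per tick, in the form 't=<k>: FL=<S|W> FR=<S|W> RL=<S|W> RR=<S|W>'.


t=0: FL=W FR=S RL=W RR=S
t=1: FL=S FR=S RL=S RR=S
t=9: FL=W FR=S RL=W RR=S
t=13: FL=S FR=S RL=S RR=S

t=0: phase=(11,5,11,5) vs β=8 → FL=W FR=S RL=W RR=S
t=1: phase=(0,6,0,6) vs β=8 → FL=S FR=S RL=S RR=S
t=9: phase=(8,2,8,2) vs β=8 → FL=W FR=S RL=W RR=S
t=13: phase=(0,6,0,6) vs β=8 → FL=S FR=S RL=S RR=S


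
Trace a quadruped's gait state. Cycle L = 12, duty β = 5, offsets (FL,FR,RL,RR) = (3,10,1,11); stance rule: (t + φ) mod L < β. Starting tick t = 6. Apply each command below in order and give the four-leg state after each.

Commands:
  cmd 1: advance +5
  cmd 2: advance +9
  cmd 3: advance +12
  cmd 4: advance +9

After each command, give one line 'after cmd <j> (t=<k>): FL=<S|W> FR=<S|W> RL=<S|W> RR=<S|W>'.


start t=6: FL=W FR=S RL=W RR=W
cmd 1: advance +5 → t=11, phase=(2,9,0,10) → FL=S FR=W RL=S RR=W
cmd 2: advance +9 → t=20, phase=(11,6,9,7) → FL=W FR=W RL=W RR=W
cmd 3: advance +12 → t=32, phase=(11,6,9,7) → FL=W FR=W RL=W RR=W
cmd 4: advance +9 → t=41, phase=(8,3,6,4) → FL=W FR=S RL=W RR=S

after cmd 1 (t=11): FL=S FR=W RL=S RR=W
after cmd 2 (t=20): FL=W FR=W RL=W RR=W
after cmd 3 (t=32): FL=W FR=W RL=W RR=W
after cmd 4 (t=41): FL=W FR=S RL=W RR=S


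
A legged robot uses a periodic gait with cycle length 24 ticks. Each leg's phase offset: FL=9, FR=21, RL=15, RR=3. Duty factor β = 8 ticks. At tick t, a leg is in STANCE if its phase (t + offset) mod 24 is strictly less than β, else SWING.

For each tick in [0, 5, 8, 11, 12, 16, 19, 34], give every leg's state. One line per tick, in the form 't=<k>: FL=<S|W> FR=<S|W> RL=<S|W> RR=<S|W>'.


t=0: FL=W FR=W RL=W RR=S
t=5: FL=W FR=S RL=W RR=W
t=8: FL=W FR=S RL=W RR=W
t=11: FL=W FR=W RL=S RR=W
t=12: FL=W FR=W RL=S RR=W
t=16: FL=S FR=W RL=S RR=W
t=19: FL=S FR=W RL=W RR=W
t=34: FL=W FR=S RL=S RR=W

t=0: phase=(9,21,15,3) vs β=8 → FL=W FR=W RL=W RR=S
t=5: phase=(14,2,20,8) vs β=8 → FL=W FR=S RL=W RR=W
t=8: phase=(17,5,23,11) vs β=8 → FL=W FR=S RL=W RR=W
t=11: phase=(20,8,2,14) vs β=8 → FL=W FR=W RL=S RR=W
t=12: phase=(21,9,3,15) vs β=8 → FL=W FR=W RL=S RR=W
t=16: phase=(1,13,7,19) vs β=8 → FL=S FR=W RL=S RR=W
t=19: phase=(4,16,10,22) vs β=8 → FL=S FR=W RL=W RR=W
t=34: phase=(19,7,1,13) vs β=8 → FL=W FR=S RL=S RR=W


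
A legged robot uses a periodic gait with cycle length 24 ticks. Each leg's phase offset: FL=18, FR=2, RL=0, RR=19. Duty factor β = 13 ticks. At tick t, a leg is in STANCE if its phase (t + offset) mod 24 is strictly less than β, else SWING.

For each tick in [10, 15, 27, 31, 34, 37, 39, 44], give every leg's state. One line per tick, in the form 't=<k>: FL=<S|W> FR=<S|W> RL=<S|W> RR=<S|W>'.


t=10: FL=S FR=S RL=S RR=S
t=15: FL=S FR=W RL=W RR=S
t=27: FL=W FR=S RL=S RR=W
t=31: FL=S FR=S RL=S RR=S
t=34: FL=S FR=S RL=S RR=S
t=37: FL=S FR=W RL=W RR=S
t=39: FL=S FR=W RL=W RR=S
t=44: FL=W FR=W RL=W RR=W

t=10: phase=(4,12,10,5) vs β=13 → FL=S FR=S RL=S RR=S
t=15: phase=(9,17,15,10) vs β=13 → FL=S FR=W RL=W RR=S
t=27: phase=(21,5,3,22) vs β=13 → FL=W FR=S RL=S RR=W
t=31: phase=(1,9,7,2) vs β=13 → FL=S FR=S RL=S RR=S
t=34: phase=(4,12,10,5) vs β=13 → FL=S FR=S RL=S RR=S
t=37: phase=(7,15,13,8) vs β=13 → FL=S FR=W RL=W RR=S
t=39: phase=(9,17,15,10) vs β=13 → FL=S FR=W RL=W RR=S
t=44: phase=(14,22,20,15) vs β=13 → FL=W FR=W RL=W RR=W


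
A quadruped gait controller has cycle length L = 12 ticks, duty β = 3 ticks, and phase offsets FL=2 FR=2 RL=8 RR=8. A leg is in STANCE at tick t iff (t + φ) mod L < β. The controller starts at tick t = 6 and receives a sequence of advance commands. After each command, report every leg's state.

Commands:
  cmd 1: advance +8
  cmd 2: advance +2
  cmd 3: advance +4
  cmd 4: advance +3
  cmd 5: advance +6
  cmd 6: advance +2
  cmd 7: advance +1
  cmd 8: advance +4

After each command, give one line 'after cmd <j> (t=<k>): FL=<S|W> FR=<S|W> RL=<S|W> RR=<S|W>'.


start t=6: FL=W FR=W RL=S RR=S
cmd 1: advance +8 → t=14, phase=(4,4,10,10) → FL=W FR=W RL=W RR=W
cmd 2: advance +2 → t=16, phase=(6,6,0,0) → FL=W FR=W RL=S RR=S
cmd 3: advance +4 → t=20, phase=(10,10,4,4) → FL=W FR=W RL=W RR=W
cmd 4: advance +3 → t=23, phase=(1,1,7,7) → FL=S FR=S RL=W RR=W
cmd 5: advance +6 → t=29, phase=(7,7,1,1) → FL=W FR=W RL=S RR=S
cmd 6: advance +2 → t=31, phase=(9,9,3,3) → FL=W FR=W RL=W RR=W
cmd 7: advance +1 → t=32, phase=(10,10,4,4) → FL=W FR=W RL=W RR=W
cmd 8: advance +4 → t=36, phase=(2,2,8,8) → FL=S FR=S RL=W RR=W

after cmd 1 (t=14): FL=W FR=W RL=W RR=W
after cmd 2 (t=16): FL=W FR=W RL=S RR=S
after cmd 3 (t=20): FL=W FR=W RL=W RR=W
after cmd 4 (t=23): FL=S FR=S RL=W RR=W
after cmd 5 (t=29): FL=W FR=W RL=S RR=S
after cmd 6 (t=31): FL=W FR=W RL=W RR=W
after cmd 7 (t=32): FL=W FR=W RL=W RR=W
after cmd 8 (t=36): FL=S FR=S RL=W RR=W


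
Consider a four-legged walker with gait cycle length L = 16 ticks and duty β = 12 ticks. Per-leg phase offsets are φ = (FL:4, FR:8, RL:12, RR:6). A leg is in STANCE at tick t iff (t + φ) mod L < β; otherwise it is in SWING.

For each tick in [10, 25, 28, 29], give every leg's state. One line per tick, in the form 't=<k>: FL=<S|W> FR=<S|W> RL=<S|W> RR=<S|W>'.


t=10: phase=(14,2,6,0) vs β=12 → FL=W FR=S RL=S RR=S
t=25: phase=(13,1,5,15) vs β=12 → FL=W FR=S RL=S RR=W
t=28: phase=(0,4,8,2) vs β=12 → FL=S FR=S RL=S RR=S
t=29: phase=(1,5,9,3) vs β=12 → FL=S FR=S RL=S RR=S

t=10: FL=W FR=S RL=S RR=S
t=25: FL=W FR=S RL=S RR=W
t=28: FL=S FR=S RL=S RR=S
t=29: FL=S FR=S RL=S RR=S


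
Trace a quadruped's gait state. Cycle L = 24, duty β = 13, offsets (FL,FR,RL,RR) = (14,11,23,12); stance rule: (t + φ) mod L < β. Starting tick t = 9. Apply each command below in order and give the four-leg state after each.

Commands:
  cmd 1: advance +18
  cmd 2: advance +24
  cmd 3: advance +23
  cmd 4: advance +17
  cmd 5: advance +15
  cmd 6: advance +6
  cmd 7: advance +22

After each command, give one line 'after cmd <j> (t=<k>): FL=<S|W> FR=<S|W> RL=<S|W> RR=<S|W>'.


after cmd 1 (t=27): FL=W FR=W RL=S RR=W
after cmd 2 (t=51): FL=W FR=W RL=S RR=W
after cmd 3 (t=74): FL=W FR=W RL=S RR=W
after cmd 4 (t=91): FL=S FR=S RL=W RR=S
after cmd 5 (t=106): FL=S FR=W RL=S RR=W
after cmd 6 (t=112): FL=S FR=S RL=W RR=S
after cmd 7 (t=134): FL=S FR=S RL=W RR=S

start t=9: FL=W FR=W RL=S RR=W
cmd 1: advance +18 → t=27, phase=(17,14,2,15) → FL=W FR=W RL=S RR=W
cmd 2: advance +24 → t=51, phase=(17,14,2,15) → FL=W FR=W RL=S RR=W
cmd 3: advance +23 → t=74, phase=(16,13,1,14) → FL=W FR=W RL=S RR=W
cmd 4: advance +17 → t=91, phase=(9,6,18,7) → FL=S FR=S RL=W RR=S
cmd 5: advance +15 → t=106, phase=(0,21,9,22) → FL=S FR=W RL=S RR=W
cmd 6: advance +6 → t=112, phase=(6,3,15,4) → FL=S FR=S RL=W RR=S
cmd 7: advance +22 → t=134, phase=(4,1,13,2) → FL=S FR=S RL=W RR=S


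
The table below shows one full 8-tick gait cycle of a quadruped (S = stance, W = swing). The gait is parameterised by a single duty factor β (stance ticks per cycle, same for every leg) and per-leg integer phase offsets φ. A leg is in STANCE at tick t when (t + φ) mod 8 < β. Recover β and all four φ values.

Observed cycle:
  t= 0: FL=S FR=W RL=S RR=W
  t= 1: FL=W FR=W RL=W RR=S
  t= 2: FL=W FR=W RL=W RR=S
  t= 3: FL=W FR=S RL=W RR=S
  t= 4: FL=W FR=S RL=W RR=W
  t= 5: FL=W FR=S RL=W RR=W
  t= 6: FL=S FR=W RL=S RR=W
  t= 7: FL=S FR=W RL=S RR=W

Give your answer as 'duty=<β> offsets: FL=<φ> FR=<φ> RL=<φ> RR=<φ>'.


duty=3 offsets: FL=2 FR=5 RL=2 RR=7

duty β = stance ticks per leg = 3
FL: stance ticks = 3; W→S at t=6 → φ=2
FR: stance ticks = 3; W→S at t=3 → φ=5
RL: stance ticks = 3; W→S at t=6 → φ=2
RR: stance ticks = 3; W→S at t=1 → φ=7


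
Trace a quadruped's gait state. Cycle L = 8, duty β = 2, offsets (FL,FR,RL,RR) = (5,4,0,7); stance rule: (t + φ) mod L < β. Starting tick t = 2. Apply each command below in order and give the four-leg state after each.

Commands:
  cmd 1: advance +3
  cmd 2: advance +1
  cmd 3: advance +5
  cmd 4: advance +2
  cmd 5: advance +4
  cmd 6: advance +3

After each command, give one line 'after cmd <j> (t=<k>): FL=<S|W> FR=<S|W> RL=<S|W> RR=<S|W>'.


start t=2: FL=W FR=W RL=W RR=S
cmd 1: advance +3 → t=5, phase=(2,1,5,4) → FL=W FR=S RL=W RR=W
cmd 2: advance +1 → t=6, phase=(3,2,6,5) → FL=W FR=W RL=W RR=W
cmd 3: advance +5 → t=11, phase=(0,7,3,2) → FL=S FR=W RL=W RR=W
cmd 4: advance +2 → t=13, phase=(2,1,5,4) → FL=W FR=S RL=W RR=W
cmd 5: advance +4 → t=17, phase=(6,5,1,0) → FL=W FR=W RL=S RR=S
cmd 6: advance +3 → t=20, phase=(1,0,4,3) → FL=S FR=S RL=W RR=W

after cmd 1 (t=5): FL=W FR=S RL=W RR=W
after cmd 2 (t=6): FL=W FR=W RL=W RR=W
after cmd 3 (t=11): FL=S FR=W RL=W RR=W
after cmd 4 (t=13): FL=W FR=S RL=W RR=W
after cmd 5 (t=17): FL=W FR=W RL=S RR=S
after cmd 6 (t=20): FL=S FR=S RL=W RR=W


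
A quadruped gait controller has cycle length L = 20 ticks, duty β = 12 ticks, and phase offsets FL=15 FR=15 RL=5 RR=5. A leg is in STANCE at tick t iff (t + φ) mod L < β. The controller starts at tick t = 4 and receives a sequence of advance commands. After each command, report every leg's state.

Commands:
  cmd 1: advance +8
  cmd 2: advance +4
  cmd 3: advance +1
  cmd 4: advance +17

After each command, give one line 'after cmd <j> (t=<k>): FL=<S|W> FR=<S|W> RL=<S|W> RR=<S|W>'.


after cmd 1 (t=12): FL=S FR=S RL=W RR=W
after cmd 2 (t=16): FL=S FR=S RL=S RR=S
after cmd 3 (t=17): FL=W FR=W RL=S RR=S
after cmd 4 (t=34): FL=S FR=S RL=W RR=W

start t=4: FL=W FR=W RL=S RR=S
cmd 1: advance +8 → t=12, phase=(7,7,17,17) → FL=S FR=S RL=W RR=W
cmd 2: advance +4 → t=16, phase=(11,11,1,1) → FL=S FR=S RL=S RR=S
cmd 3: advance +1 → t=17, phase=(12,12,2,2) → FL=W FR=W RL=S RR=S
cmd 4: advance +17 → t=34, phase=(9,9,19,19) → FL=S FR=S RL=W RR=W


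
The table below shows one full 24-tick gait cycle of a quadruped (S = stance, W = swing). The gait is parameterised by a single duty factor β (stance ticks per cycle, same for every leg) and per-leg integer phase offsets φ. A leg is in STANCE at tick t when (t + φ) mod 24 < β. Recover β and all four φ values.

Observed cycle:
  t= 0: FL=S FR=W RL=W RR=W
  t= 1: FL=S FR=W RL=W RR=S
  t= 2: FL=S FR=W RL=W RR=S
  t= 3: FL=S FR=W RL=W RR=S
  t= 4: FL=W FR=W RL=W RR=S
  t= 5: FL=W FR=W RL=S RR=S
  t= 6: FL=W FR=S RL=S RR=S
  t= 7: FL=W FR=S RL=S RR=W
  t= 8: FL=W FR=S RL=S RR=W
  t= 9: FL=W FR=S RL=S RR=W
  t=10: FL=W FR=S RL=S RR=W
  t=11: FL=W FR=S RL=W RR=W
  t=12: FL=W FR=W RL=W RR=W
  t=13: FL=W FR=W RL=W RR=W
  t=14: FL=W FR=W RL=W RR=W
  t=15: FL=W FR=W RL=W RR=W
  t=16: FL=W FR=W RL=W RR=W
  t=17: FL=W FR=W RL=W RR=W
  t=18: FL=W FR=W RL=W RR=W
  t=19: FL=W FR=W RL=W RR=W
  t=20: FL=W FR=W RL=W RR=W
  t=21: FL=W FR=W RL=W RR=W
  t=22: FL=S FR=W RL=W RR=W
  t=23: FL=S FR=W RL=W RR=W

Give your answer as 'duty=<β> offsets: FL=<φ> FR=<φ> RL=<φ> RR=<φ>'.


duty β = stance ticks per leg = 6
FL: stance ticks = 6; W→S at t=22 → φ=2
FR: stance ticks = 6; W→S at t=6 → φ=18
RL: stance ticks = 6; W→S at t=5 → φ=19
RR: stance ticks = 6; W→S at t=1 → φ=23

duty=6 offsets: FL=2 FR=18 RL=19 RR=23


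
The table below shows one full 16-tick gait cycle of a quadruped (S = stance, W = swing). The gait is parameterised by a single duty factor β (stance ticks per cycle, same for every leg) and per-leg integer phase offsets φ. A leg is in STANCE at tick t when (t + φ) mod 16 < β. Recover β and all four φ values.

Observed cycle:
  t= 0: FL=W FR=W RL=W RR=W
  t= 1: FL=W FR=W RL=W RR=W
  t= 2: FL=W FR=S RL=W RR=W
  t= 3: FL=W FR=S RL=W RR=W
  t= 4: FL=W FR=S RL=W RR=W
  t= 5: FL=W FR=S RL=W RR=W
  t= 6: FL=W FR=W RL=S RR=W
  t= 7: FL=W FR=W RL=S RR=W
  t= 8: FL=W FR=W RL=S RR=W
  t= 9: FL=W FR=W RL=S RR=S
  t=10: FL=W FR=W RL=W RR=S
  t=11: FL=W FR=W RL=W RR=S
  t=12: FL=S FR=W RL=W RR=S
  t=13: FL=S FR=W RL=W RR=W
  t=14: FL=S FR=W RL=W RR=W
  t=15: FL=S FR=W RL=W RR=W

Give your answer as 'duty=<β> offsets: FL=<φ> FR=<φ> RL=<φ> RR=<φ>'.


duty β = stance ticks per leg = 4
FL: stance ticks = 4; W→S at t=12 → φ=4
FR: stance ticks = 4; W→S at t=2 → φ=14
RL: stance ticks = 4; W→S at t=6 → φ=10
RR: stance ticks = 4; W→S at t=9 → φ=7

duty=4 offsets: FL=4 FR=14 RL=10 RR=7


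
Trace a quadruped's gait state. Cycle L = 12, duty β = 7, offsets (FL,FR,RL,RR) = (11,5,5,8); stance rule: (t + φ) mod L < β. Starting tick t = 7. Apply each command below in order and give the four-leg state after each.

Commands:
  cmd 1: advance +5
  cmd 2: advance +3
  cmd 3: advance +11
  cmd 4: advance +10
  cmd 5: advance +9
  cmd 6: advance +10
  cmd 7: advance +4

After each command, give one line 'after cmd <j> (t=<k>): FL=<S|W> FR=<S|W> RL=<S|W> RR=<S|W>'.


start t=7: FL=S FR=S RL=S RR=S
cmd 1: advance +5 → t=12, phase=(11,5,5,8) → FL=W FR=S RL=S RR=W
cmd 2: advance +3 → t=15, phase=(2,8,8,11) → FL=S FR=W RL=W RR=W
cmd 3: advance +11 → t=26, phase=(1,7,7,10) → FL=S FR=W RL=W RR=W
cmd 4: advance +10 → t=36, phase=(11,5,5,8) → FL=W FR=S RL=S RR=W
cmd 5: advance +9 → t=45, phase=(8,2,2,5) → FL=W FR=S RL=S RR=S
cmd 6: advance +10 → t=55, phase=(6,0,0,3) → FL=S FR=S RL=S RR=S
cmd 7: advance +4 → t=59, phase=(10,4,4,7) → FL=W FR=S RL=S RR=W

after cmd 1 (t=12): FL=W FR=S RL=S RR=W
after cmd 2 (t=15): FL=S FR=W RL=W RR=W
after cmd 3 (t=26): FL=S FR=W RL=W RR=W
after cmd 4 (t=36): FL=W FR=S RL=S RR=W
after cmd 5 (t=45): FL=W FR=S RL=S RR=S
after cmd 6 (t=55): FL=S FR=S RL=S RR=S
after cmd 7 (t=59): FL=W FR=S RL=S RR=W


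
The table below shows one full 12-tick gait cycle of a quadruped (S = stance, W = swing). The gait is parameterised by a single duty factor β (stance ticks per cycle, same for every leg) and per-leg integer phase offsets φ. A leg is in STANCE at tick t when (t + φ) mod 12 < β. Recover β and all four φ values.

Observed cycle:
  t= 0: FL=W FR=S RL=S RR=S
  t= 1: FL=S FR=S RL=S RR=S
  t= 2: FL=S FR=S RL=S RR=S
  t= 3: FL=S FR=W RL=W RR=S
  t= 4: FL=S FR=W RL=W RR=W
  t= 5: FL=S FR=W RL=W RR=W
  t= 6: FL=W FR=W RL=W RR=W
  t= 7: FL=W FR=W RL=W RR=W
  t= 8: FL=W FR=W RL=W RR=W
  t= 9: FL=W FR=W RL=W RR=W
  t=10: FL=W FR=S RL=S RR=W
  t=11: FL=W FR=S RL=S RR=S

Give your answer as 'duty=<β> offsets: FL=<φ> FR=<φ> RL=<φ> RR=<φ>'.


duty β = stance ticks per leg = 5
FL: stance ticks = 5; W→S at t=1 → φ=11
FR: stance ticks = 5; W→S at t=10 → φ=2
RL: stance ticks = 5; W→S at t=10 → φ=2
RR: stance ticks = 5; W→S at t=11 → φ=1

duty=5 offsets: FL=11 FR=2 RL=2 RR=1


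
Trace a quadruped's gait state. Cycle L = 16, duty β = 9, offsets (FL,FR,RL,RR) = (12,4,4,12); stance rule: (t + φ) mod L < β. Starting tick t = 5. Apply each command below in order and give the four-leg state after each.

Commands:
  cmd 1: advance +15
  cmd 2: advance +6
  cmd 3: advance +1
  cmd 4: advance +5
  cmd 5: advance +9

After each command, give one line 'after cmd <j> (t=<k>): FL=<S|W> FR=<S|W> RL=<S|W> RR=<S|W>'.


start t=5: FL=S FR=W RL=W RR=S
cmd 1: advance +15 → t=20, phase=(0,8,8,0) → FL=S FR=S RL=S RR=S
cmd 2: advance +6 → t=26, phase=(6,14,14,6) → FL=S FR=W RL=W RR=S
cmd 3: advance +1 → t=27, phase=(7,15,15,7) → FL=S FR=W RL=W RR=S
cmd 4: advance +5 → t=32, phase=(12,4,4,12) → FL=W FR=S RL=S RR=W
cmd 5: advance +9 → t=41, phase=(5,13,13,5) → FL=S FR=W RL=W RR=S

after cmd 1 (t=20): FL=S FR=S RL=S RR=S
after cmd 2 (t=26): FL=S FR=W RL=W RR=S
after cmd 3 (t=27): FL=S FR=W RL=W RR=S
after cmd 4 (t=32): FL=W FR=S RL=S RR=W
after cmd 5 (t=41): FL=S FR=W RL=W RR=S
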